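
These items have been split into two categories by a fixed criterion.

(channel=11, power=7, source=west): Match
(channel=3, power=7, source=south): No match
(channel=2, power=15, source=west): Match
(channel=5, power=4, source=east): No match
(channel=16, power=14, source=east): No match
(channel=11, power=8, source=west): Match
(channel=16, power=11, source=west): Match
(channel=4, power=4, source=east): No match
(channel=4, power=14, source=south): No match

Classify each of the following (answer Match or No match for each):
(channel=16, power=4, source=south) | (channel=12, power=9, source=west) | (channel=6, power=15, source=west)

No match, Match, Match

The common property of the 'Match' items is: source is west. No 'No match' item has it.
No match: (channel=16, power=4, source=south), since source is south. Match: (channel=12, power=9, source=west), since source is west. Match: (channel=6, power=15, source=west), since source is west.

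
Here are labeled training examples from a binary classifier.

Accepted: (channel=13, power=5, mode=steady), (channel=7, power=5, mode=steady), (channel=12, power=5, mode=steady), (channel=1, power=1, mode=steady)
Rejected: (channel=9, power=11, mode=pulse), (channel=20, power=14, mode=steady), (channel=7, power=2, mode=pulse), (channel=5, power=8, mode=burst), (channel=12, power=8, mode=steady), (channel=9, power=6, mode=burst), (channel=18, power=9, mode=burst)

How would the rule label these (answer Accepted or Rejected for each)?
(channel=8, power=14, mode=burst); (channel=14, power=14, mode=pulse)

A rule that fits every label: mode is steady AND power ≤ 5 — true of each 'Accepted' example, false of each 'Rejected' one.
Rejected: (channel=8, power=14, mode=burst), since mode is burst, power = 14.
Rejected: (channel=14, power=14, mode=pulse), since mode is pulse, power = 14.

Rejected, Rejected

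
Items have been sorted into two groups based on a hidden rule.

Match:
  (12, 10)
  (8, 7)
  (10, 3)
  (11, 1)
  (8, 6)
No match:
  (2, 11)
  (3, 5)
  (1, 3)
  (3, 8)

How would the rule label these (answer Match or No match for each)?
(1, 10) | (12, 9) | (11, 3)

The classifier is using: first > second.
No match: (1, 10), since 1 < 10.
Match: (12, 9), since 12 > 9.
Match: (11, 3), since 11 > 3.

No match, Match, Match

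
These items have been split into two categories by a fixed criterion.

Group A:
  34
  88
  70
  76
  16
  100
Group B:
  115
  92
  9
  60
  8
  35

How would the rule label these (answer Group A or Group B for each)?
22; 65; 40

Group A, Group B, Group A

The simplest hypothesis consistent with all the labels is: ≡ 4 (mod 6).
Group A: 22, since 22 mod 6 = 4.
Group B: 65, since 65 mod 6 = 5.
Group A: 40, since 40 mod 6 = 4.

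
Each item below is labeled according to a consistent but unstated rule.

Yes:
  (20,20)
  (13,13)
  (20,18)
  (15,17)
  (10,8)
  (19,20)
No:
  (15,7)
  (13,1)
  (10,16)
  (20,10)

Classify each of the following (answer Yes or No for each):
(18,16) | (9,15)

Yes, No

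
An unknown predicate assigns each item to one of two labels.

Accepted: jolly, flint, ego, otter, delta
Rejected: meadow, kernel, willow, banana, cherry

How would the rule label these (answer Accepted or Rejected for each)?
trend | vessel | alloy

Accepted, Rejected, Accepted

'Accepted' ⟺ odd length.
Accepted: trend, since length 5.
Rejected: vessel, since length 6.
Accepted: alloy, since length 5.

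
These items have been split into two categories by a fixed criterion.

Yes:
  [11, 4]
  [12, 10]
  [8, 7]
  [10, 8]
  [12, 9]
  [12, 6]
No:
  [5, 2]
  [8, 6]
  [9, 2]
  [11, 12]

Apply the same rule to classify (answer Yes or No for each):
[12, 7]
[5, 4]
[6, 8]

The classifier is using: first > second AND sum ≥ 15.
[12, 7] → 12 > 7, 12+7 = 19 → Yes.
[5, 4] → 5 > 4, 5+4 = 9 → No.
[6, 8] → 6 < 8, 6+8 = 14 → No.

Yes, No, No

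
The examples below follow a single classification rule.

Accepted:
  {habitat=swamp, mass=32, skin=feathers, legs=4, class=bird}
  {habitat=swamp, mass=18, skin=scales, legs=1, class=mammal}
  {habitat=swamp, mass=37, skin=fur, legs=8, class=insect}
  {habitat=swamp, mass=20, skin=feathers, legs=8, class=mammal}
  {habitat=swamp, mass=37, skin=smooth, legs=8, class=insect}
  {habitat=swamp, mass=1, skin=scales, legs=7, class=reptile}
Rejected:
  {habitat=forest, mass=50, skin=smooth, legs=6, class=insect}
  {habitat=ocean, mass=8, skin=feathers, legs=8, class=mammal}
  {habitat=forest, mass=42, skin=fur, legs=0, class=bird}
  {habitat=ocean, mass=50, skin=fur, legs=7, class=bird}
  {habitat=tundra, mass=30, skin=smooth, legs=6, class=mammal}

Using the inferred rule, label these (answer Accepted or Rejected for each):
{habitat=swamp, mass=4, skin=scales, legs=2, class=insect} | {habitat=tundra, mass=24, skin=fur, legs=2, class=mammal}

Accepted, Rejected

'Accepted' ⟺ habitat is swamp.
{habitat=swamp, mass=4, skin=scales, legs=2, class=insect} — habitat is swamp, hence Accepted.
{habitat=tundra, mass=24, skin=fur, legs=2, class=mammal} — habitat is tundra, hence Rejected.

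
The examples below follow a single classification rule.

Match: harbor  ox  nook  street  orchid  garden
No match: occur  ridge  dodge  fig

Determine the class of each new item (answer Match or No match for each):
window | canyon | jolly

The rule appears to be: even length.

Match, Match, No match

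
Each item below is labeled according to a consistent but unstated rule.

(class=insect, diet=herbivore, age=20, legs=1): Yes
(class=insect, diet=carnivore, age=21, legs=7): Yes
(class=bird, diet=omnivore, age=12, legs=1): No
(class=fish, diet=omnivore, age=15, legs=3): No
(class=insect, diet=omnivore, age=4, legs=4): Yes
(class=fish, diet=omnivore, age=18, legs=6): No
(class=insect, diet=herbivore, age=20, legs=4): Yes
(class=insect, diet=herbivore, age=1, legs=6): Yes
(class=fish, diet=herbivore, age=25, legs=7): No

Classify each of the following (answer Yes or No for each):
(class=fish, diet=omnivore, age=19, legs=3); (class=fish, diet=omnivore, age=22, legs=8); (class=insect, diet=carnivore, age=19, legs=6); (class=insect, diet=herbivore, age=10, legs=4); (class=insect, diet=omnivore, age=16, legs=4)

No, No, Yes, Yes, Yes

All 'Yes' examples share one property — class is insect — and every 'No' example lacks it.
No: (class=fish, diet=omnivore, age=19, legs=3), since class is fish.
No: (class=fish, diet=omnivore, age=22, legs=8), since class is fish.
Yes: (class=insect, diet=carnivore, age=19, legs=6), since class is insect.
Yes: (class=insect, diet=herbivore, age=10, legs=4), since class is insect.
Yes: (class=insect, diet=omnivore, age=16, legs=4), since class is insect.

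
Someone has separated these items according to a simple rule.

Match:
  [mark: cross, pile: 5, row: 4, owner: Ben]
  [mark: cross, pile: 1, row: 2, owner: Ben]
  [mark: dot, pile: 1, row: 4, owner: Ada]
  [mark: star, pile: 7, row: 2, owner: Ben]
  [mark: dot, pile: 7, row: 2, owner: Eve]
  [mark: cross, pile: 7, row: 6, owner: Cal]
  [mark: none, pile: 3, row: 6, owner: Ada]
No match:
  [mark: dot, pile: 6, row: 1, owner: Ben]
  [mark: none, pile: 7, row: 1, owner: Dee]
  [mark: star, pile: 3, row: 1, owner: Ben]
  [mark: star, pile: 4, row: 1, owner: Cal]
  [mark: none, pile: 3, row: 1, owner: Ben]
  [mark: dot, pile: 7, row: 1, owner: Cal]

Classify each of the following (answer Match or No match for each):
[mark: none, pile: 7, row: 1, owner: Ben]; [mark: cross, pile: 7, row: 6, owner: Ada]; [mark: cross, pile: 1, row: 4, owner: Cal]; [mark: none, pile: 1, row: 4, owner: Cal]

A rule that fits every label: row ≥ 2 — true of each 'Match' example, false of each 'No match' one.
[mark: none, pile: 7, row: 1, owner: Ben]: row = 1 — fails this test, so No match. [mark: cross, pile: 7, row: 6, owner: Ada]: row = 6 — satisfies this, so Match. [mark: cross, pile: 1, row: 4, owner: Cal]: row = 4 — satisfies this, so Match. [mark: none, pile: 1, row: 4, owner: Cal]: row = 4 — satisfies this, so Match.

No match, Match, Match, Match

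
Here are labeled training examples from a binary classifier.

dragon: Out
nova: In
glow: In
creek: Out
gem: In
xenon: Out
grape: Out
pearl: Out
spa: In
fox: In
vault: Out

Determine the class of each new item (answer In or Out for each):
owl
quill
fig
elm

One predicate separates the groups cleanly: length ≤ 4.
In: owl, since length 3. Out: quill, since length 5. In: fig, since length 3. In: elm, since length 3.

In, Out, In, In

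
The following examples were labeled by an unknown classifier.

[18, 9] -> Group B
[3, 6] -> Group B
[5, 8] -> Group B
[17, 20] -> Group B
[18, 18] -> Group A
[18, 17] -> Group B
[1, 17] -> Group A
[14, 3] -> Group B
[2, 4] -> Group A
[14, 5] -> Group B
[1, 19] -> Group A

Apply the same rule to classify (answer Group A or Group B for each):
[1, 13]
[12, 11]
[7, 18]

Group A, Group B, Group B

A rule that fits every label: sum is even — true of each 'Group A' example, false of each 'Group B' one.
[1, 13]: 1+13 = 14, fits → Group A. [12, 11]: 12+11 = 23, does not pass → Group B. [7, 18]: 7+18 = 25, does not pass → Group B.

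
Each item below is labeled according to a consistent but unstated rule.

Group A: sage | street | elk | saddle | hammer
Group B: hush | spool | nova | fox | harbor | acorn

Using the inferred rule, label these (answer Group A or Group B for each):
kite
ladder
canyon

Group A, Group A, Group B

Looking at the examples, the only property every 'Group A' case has and every 'Group B' case lacks is: contains 'e'.
kite — has 'e', hence Group A.
ladder — has 'e', hence Group A.
canyon — no 'e', hence Group B.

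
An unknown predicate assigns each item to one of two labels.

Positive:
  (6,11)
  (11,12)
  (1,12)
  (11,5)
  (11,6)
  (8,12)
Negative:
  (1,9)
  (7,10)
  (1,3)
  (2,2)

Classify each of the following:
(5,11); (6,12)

The simplest hypothesis consistent with all the labels is: max ≥ 11.
(5,11): max 11 — qualifies, so Positive.
(6,12): max 12 — qualifies, so Positive.

Positive, Positive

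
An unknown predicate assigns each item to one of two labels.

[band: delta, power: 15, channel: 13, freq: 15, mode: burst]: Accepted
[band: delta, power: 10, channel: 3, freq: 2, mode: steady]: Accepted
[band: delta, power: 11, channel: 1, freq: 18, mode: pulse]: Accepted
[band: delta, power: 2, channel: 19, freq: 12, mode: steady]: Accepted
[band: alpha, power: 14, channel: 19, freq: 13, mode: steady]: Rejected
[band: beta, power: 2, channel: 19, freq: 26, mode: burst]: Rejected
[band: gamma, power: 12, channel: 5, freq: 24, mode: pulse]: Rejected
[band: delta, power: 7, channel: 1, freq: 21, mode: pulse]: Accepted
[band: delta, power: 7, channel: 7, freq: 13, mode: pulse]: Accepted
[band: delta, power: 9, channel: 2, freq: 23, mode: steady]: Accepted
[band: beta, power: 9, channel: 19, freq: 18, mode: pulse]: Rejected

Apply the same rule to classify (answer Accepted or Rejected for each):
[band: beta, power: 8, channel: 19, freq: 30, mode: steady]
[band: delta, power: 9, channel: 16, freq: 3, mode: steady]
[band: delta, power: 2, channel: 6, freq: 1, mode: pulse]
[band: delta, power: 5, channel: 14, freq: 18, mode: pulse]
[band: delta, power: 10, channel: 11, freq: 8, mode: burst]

Rejected, Accepted, Accepted, Accepted, Accepted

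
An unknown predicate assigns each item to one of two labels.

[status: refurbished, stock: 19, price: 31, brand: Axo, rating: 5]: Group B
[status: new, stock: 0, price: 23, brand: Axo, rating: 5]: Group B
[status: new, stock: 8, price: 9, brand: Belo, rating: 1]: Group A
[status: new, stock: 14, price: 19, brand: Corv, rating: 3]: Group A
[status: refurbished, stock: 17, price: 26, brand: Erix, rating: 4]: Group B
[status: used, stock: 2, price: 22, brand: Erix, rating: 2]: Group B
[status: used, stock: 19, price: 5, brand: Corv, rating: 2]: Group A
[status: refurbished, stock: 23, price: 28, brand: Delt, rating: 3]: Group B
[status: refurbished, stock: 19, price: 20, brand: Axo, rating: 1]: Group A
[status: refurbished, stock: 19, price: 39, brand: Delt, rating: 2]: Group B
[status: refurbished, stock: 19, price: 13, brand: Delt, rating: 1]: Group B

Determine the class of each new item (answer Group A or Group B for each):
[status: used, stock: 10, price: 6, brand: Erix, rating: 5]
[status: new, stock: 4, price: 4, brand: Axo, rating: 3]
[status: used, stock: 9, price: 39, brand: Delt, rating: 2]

Rule: price ≠ 13 AND price ≤ 20. This holds for each 'Group A' example and fails for each 'Group B' one.
[status: used, stock: 10, price: 6, brand: Erix, rating: 5] → price = 6 → Group A. [status: new, stock: 4, price: 4, brand: Axo, rating: 3] → price = 4 → Group A. [status: used, stock: 9, price: 39, brand: Delt, rating: 2] → price = 39 → Group B.

Group A, Group A, Group B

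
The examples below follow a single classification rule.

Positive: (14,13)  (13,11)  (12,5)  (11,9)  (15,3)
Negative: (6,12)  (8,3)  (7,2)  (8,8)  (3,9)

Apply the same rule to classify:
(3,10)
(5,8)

Negative, Negative

The distinguishing property — first ≥ 9 — holds for all the 'Positive' cases and none of the 'Negative' cases.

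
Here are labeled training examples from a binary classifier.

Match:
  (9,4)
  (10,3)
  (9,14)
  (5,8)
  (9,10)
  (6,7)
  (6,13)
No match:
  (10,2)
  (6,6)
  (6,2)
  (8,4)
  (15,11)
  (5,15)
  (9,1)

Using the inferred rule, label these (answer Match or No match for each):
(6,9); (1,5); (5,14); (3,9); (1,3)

The pattern is that an item is 'Match' exactly when: sum is odd.

Match, No match, Match, No match, No match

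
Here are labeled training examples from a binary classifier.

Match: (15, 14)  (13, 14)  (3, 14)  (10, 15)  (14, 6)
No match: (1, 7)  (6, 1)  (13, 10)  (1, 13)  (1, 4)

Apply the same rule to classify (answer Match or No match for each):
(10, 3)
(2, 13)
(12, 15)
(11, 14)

No match, No match, Match, Match

All 'Match' examples share one property — max ≥ 14 — and every 'No match' example lacks it.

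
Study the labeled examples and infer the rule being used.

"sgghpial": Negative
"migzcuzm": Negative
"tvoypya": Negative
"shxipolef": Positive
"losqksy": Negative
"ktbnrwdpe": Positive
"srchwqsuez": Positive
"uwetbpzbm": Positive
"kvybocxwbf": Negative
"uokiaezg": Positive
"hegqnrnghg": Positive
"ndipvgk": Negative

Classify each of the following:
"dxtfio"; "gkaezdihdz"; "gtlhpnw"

Negative, Positive, Negative

The simplest hypothesis consistent with all the labels is: contains 'e'.
"dxtfio": Negative (no 'e'). "gkaezdihdz": Positive (has 'e'). "gtlhpnw": Negative (no 'e').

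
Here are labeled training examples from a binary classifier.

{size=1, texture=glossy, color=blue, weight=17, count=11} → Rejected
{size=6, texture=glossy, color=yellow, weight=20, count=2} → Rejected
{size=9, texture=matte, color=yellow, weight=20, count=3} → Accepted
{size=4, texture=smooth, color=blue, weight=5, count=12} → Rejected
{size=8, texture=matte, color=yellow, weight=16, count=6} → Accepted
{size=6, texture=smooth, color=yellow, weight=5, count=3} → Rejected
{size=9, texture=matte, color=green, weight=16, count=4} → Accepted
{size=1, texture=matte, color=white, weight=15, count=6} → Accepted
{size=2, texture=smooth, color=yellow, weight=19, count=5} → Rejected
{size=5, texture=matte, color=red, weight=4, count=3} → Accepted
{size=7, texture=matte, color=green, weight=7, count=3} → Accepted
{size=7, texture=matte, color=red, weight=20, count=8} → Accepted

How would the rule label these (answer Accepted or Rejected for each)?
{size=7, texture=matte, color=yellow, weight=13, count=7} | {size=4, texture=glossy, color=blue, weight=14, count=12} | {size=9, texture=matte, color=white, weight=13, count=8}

Accepted, Rejected, Accepted

Every 'Accepted' example satisfies: texture is matte. None of the 'Rejected' examples do.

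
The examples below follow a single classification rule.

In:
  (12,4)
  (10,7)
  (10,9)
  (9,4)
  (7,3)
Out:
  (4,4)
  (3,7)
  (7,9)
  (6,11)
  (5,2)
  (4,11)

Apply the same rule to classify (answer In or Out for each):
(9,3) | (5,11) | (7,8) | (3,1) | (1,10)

In, Out, Out, Out, Out

Every 'In' example satisfies: first > second AND sum ≥ 8. None of the 'Out' examples do.
(9,3) — 9 > 3, 9+3 = 12, hence In.
(5,11) — 5 < 11, 5+11 = 16, hence Out.
(7,8) — 7 < 8, 7+8 = 15, hence Out.
(3,1) — 3 > 1, 3+1 = 4, hence Out.
(1,10) — 1 < 10, 1+10 = 11, hence Out.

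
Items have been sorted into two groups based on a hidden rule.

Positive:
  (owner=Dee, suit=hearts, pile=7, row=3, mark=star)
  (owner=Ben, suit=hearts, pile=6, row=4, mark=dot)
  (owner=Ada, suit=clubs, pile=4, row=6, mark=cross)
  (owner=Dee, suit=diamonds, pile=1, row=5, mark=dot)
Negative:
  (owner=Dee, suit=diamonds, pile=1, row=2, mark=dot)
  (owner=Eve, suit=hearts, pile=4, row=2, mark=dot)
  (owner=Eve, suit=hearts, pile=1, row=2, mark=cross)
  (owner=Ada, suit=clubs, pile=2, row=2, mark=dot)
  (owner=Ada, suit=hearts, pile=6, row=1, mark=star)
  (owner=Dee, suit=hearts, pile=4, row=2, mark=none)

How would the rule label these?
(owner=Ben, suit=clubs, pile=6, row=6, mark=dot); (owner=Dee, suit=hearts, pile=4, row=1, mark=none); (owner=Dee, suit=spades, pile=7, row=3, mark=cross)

Positive, Negative, Positive

Every 'Positive' example satisfies: row ≥ 3. None of the 'Negative' examples do.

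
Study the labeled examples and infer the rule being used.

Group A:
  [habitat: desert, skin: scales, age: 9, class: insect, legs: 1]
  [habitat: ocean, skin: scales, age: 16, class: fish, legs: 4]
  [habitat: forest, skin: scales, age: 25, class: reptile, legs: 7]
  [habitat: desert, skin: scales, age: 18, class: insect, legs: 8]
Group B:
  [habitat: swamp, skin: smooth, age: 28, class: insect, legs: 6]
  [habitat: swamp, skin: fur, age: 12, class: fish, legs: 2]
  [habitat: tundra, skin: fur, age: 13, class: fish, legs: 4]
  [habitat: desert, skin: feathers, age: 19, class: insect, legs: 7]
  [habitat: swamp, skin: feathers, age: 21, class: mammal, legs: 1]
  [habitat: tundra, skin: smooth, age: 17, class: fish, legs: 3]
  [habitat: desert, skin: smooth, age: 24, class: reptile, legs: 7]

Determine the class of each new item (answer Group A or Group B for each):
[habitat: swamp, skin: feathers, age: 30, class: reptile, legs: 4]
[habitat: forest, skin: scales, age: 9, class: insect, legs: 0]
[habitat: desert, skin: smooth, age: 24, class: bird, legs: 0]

Group B, Group A, Group B

'Group A' ⟺ skin is scales.
[habitat: swamp, skin: feathers, age: 30, class: reptile, legs: 4]: skin is feathers, does not pass → Group B. [habitat: forest, skin: scales, age: 9, class: insect, legs: 0]: skin is scales, fits → Group A. [habitat: desert, skin: smooth, age: 24, class: bird, legs: 0]: skin is smooth, does not pass → Group B.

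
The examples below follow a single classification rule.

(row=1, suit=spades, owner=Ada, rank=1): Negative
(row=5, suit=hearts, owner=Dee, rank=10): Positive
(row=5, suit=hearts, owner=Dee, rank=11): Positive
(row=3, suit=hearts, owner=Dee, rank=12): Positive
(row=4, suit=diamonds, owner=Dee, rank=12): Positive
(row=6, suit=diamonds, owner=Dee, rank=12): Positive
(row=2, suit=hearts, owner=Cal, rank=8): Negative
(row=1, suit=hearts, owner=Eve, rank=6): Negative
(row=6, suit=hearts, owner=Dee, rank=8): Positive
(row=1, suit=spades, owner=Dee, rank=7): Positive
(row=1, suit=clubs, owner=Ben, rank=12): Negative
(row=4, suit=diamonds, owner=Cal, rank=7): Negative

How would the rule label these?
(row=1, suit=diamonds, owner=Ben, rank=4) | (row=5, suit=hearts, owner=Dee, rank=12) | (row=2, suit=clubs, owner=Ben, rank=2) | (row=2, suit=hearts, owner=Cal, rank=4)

Negative, Positive, Negative, Negative

The rule appears to be: owner is Dee.
(row=1, suit=diamonds, owner=Ben, rank=4) — owner is Ben, hence Negative.
(row=5, suit=hearts, owner=Dee, rank=12) — owner is Dee, hence Positive.
(row=2, suit=clubs, owner=Ben, rank=2) — owner is Ben, hence Negative.
(row=2, suit=hearts, owner=Cal, rank=4) — owner is Cal, hence Negative.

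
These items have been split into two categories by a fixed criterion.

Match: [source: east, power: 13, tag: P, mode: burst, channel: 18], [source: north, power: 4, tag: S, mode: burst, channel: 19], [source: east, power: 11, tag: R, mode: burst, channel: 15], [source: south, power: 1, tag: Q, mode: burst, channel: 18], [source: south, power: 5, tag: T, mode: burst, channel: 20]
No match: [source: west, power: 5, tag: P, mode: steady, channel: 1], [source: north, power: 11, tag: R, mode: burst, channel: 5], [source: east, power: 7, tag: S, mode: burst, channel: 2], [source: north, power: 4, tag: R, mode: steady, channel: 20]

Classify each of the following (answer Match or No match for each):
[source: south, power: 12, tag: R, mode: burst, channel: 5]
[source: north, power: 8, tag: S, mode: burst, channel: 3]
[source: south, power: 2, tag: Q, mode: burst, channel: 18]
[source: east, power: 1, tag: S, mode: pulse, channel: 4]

One predicate separates the groups cleanly: mode is burst AND channel ≥ 15.

No match, No match, Match, No match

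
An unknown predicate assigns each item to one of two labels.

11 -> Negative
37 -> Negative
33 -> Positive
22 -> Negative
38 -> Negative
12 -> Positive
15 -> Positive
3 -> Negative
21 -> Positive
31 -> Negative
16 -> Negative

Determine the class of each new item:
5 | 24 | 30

Every 'Positive' example satisfies: multiple of 3 AND at least 11. None of the 'Negative' examples do.
5: 5 = 3·1 + 2, 5 < 11, lacks this property → Negative. 24: 24 = 3·8, 24 ≥ 11, fits → Positive. 30: 30 = 3·10, 30 ≥ 11, fits → Positive.

Negative, Positive, Positive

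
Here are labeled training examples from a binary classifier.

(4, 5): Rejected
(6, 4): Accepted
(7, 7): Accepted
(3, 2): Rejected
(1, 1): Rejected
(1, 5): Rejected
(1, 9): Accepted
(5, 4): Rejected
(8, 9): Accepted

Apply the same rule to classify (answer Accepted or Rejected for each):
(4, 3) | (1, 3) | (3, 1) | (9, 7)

Every 'Accepted' example satisfies: sum ≥ 10. None of the 'Rejected' examples do.
(4, 3): 4+3 = 7 — does not pass, so Rejected.
(1, 3): 1+3 = 4 — does not pass, so Rejected.
(3, 1): 3+1 = 4 — does not pass, so Rejected.
(9, 7): 9+7 = 16 — meets the rule, so Accepted.

Rejected, Rejected, Rejected, Accepted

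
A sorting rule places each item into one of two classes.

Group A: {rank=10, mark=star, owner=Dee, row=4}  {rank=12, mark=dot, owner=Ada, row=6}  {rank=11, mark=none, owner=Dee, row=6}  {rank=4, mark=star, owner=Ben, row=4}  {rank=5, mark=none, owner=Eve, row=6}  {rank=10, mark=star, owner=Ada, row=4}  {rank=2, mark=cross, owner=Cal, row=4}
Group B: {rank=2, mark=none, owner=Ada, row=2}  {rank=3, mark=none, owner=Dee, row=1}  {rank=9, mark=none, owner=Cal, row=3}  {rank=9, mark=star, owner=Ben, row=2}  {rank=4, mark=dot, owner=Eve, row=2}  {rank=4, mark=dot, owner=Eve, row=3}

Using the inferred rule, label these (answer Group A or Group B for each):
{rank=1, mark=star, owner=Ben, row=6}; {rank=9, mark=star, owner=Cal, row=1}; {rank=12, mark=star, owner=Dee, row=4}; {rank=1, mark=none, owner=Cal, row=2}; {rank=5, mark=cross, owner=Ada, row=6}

Group A, Group B, Group A, Group B, Group A

The distinguishing property — row ≥ 4 — holds for all the 'Group A' cases and none of the 'Group B' cases.
Group A: {rank=1, mark=star, owner=Ben, row=6}, since row = 6. Group B: {rank=9, mark=star, owner=Cal, row=1}, since row = 1. Group A: {rank=12, mark=star, owner=Dee, row=4}, since row = 4. Group B: {rank=1, mark=none, owner=Cal, row=2}, since row = 2. Group A: {rank=5, mark=cross, owner=Ada, row=6}, since row = 6.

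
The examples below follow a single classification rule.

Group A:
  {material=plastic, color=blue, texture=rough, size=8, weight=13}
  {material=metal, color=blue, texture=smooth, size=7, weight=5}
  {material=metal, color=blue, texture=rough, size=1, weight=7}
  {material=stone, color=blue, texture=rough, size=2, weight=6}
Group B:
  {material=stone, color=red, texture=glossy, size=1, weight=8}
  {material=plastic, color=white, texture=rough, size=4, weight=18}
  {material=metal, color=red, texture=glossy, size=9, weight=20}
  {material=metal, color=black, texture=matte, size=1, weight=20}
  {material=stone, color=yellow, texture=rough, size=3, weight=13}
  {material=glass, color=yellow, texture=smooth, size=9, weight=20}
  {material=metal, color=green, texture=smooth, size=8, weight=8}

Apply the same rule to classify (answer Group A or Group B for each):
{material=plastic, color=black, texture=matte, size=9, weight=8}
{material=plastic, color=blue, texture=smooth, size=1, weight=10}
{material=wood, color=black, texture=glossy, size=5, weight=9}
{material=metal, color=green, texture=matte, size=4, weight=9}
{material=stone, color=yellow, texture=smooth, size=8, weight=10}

Group B, Group A, Group B, Group B, Group B

Checking candidate rules against both groups, what survives is: color is blue.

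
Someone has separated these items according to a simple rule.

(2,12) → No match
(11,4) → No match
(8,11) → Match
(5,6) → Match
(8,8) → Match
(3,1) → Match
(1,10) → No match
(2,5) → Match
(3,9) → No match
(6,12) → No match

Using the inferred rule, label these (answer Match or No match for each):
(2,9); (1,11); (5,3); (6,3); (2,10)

No match, No match, Match, Match, No match

Every 'Match' example satisfies: |first − second| ≤ 3. None of the 'No match' examples do.
(2,9): |2−9| = 7, lacks this property → No match.
(1,11): |1−11| = 10, lacks this property → No match.
(5,3): |5−3| = 2, meets the rule → Match.
(6,3): |6−3| = 3, meets the rule → Match.
(2,10): |2−10| = 8, lacks this property → No match.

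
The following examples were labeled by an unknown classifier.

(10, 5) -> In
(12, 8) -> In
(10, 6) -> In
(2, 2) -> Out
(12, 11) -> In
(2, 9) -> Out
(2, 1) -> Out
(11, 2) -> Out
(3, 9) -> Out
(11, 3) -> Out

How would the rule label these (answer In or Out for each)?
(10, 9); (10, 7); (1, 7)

The pattern is that an item is 'In' exactly when: sum ≥ 15.
(10, 9) → 10+9 = 19 → In. (10, 7) → 10+7 = 17 → In. (1, 7) → 1+7 = 8 → Out.

In, In, Out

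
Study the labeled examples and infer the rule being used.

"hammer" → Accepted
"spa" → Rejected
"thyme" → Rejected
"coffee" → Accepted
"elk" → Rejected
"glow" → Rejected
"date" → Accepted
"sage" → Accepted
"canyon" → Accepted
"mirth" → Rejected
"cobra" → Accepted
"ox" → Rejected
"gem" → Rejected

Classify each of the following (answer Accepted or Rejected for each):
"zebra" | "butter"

Every 'Accepted' example satisfies: has ≥ 2 vowels. None of the 'Rejected' examples do.
"zebra": 2 vowels, has this property → Accepted. "butter": 2 vowels, has this property → Accepted.

Accepted, Accepted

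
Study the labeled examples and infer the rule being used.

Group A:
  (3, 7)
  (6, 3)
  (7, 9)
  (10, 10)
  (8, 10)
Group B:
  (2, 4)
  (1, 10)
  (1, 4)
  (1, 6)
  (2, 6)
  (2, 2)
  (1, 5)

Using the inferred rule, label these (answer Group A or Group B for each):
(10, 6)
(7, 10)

A rule that fits every label: first ≥ 3 — true of each 'Group A' example, false of each 'Group B' one.
(10, 6): first 10 — qualifies, so Group A.
(7, 10): first 7 — qualifies, so Group A.

Group A, Group A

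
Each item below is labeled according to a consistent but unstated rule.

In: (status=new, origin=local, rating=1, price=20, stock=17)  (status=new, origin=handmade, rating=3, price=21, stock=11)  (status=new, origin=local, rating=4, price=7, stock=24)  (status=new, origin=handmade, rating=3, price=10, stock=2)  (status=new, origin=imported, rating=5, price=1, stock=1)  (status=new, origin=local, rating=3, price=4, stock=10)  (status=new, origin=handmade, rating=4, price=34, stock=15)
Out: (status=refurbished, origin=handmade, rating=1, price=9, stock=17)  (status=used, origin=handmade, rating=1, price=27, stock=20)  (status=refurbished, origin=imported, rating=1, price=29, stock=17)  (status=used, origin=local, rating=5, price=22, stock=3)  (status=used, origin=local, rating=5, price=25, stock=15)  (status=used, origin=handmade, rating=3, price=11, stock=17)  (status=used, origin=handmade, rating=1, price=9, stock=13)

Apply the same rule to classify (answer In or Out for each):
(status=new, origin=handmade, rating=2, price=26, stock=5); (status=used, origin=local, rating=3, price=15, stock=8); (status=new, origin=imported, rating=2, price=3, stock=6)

In, Out, In

The classifier is using: status is new.
In: (status=new, origin=handmade, rating=2, price=26, stock=5), since status is new.
Out: (status=used, origin=local, rating=3, price=15, stock=8), since status is used.
In: (status=new, origin=imported, rating=2, price=3, stock=6), since status is new.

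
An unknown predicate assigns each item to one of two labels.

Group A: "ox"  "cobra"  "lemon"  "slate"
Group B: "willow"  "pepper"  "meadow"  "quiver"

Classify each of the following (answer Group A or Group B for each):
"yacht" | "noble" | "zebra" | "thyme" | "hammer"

Group A, Group A, Group A, Group A, Group B

The distinguishing property — length ≤ 5 — holds for all the 'Group A' cases and none of the 'Group B' cases.
Group A: "yacht", since length 5. Group A: "noble", since length 5. Group A: "zebra", since length 5. Group A: "thyme", since length 5. Group B: "hammer", since length 6.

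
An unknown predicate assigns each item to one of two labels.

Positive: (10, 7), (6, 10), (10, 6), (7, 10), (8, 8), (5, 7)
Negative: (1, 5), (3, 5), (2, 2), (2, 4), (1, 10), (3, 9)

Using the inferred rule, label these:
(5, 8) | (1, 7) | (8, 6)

Rule: first ≥ 4. This holds for each 'Positive' example and fails for each 'Negative' one.

Positive, Negative, Positive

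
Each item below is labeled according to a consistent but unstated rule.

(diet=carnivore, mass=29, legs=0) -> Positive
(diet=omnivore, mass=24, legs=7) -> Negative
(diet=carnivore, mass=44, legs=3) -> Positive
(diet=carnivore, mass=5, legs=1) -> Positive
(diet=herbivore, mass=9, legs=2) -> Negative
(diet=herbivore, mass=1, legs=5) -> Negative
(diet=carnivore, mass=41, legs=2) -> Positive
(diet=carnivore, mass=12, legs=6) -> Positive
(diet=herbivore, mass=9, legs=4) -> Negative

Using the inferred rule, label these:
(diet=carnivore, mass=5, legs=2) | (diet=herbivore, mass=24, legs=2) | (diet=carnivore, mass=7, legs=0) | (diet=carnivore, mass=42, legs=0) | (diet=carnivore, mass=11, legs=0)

'Positive' ⟺ diet is carnivore.

Positive, Negative, Positive, Positive, Positive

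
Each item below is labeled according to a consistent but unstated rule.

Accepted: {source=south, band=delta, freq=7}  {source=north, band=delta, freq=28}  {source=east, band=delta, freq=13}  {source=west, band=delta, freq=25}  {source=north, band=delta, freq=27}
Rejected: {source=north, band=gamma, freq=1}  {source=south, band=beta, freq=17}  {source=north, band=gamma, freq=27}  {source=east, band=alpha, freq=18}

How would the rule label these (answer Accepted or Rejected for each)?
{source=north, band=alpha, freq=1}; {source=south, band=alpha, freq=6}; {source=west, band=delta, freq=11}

Rejected, Rejected, Accepted

The distinguishing property — band is delta — holds for all the 'Accepted' cases and none of the 'Rejected' cases.
{source=north, band=alpha, freq=1}: band is alpha — does not pass, so Rejected. {source=south, band=alpha, freq=6}: band is alpha — does not pass, so Rejected. {source=west, band=delta, freq=11}: band is delta — qualifies, so Accepted.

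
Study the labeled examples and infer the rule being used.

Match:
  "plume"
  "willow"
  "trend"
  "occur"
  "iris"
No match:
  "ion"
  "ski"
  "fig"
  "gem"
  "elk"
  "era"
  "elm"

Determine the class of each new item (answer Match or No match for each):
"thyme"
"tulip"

The distinguishing property — length ≥ 4 — holds for all the 'Match' cases and none of the 'No match' cases.
"thyme": length 5, checks out → Match.
"tulip": length 5, checks out → Match.

Match, Match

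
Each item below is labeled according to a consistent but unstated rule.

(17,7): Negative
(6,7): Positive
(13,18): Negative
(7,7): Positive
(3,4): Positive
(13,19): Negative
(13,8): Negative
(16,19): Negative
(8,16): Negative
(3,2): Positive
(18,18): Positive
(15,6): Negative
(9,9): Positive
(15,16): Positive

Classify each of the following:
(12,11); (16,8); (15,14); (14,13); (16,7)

Positive, Negative, Positive, Positive, Negative

Rule: |first − second| ≤ 1. This holds for each 'Positive' example and fails for each 'Negative' one.
(12,11): |12−11| = 1, fits → Positive.
(16,8): |16−8| = 8, fails the rule → Negative.
(15,14): |15−14| = 1, fits → Positive.
(14,13): |14−13| = 1, fits → Positive.
(16,7): |16−7| = 9, fails the rule → Negative.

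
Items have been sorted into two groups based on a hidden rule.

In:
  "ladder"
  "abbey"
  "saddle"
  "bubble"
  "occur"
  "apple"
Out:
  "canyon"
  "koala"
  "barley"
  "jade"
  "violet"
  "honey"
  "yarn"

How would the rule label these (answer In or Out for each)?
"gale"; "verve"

Rule: has a double letter. This holds for each 'In' example and fails for each 'Out' one.
"gale": Out (no doubled letter). "verve": Out (no doubled letter).

Out, Out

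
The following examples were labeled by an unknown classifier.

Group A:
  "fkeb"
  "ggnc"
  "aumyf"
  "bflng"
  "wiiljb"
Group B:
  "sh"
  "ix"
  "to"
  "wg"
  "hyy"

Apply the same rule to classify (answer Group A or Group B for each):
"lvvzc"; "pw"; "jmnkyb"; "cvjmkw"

Group A, Group B, Group A, Group A

Every 'Group A' example satisfies: length ≥ 4. None of the 'Group B' examples do.
"lvvzc": length 5, has this property → Group A. "pw": length 2, doesn't match → Group B. "jmnkyb": length 6, has this property → Group A. "cvjmkw": length 6, has this property → Group A.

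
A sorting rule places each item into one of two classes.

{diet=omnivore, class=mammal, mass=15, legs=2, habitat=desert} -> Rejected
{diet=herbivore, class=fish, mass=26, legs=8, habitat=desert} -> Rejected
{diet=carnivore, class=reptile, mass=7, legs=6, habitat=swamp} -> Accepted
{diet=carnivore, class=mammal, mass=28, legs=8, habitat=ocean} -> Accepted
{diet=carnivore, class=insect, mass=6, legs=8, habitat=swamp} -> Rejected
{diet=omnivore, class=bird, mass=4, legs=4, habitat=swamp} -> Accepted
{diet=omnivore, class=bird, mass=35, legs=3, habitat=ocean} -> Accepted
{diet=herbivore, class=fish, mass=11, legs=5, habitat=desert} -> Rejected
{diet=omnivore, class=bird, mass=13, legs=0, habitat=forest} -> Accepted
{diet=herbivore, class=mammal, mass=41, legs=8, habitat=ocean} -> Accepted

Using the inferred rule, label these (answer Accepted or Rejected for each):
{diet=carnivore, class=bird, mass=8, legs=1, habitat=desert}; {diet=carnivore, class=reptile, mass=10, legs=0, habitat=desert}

The simplest hypothesis consistent with all the labels is: habitat is not desert AND mass ≠ 6.
{diet=carnivore, class=bird, mass=8, legs=1, habitat=desert} → habitat is desert, mass = 8 → Rejected.
{diet=carnivore, class=reptile, mass=10, legs=0, habitat=desert} → habitat is desert, mass = 10 → Rejected.

Rejected, Rejected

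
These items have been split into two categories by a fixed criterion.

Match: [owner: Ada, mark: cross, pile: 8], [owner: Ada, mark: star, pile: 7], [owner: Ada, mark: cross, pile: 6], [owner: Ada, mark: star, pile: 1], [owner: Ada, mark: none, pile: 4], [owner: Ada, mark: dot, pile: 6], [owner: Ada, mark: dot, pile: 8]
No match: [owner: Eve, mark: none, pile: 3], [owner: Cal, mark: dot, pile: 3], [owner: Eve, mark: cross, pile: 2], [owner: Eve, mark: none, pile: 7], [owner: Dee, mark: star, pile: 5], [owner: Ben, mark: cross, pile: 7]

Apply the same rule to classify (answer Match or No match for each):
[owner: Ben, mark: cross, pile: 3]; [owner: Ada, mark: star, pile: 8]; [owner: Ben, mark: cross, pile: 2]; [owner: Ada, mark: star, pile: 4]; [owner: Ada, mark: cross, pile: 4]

Every 'Match' example satisfies: owner is Ada. None of the 'No match' examples do.
[owner: Ben, mark: cross, pile: 3]: No match (owner is Ben).
[owner: Ada, mark: star, pile: 8]: Match (owner is Ada).
[owner: Ben, mark: cross, pile: 2]: No match (owner is Ben).
[owner: Ada, mark: star, pile: 4]: Match (owner is Ada).
[owner: Ada, mark: cross, pile: 4]: Match (owner is Ada).

No match, Match, No match, Match, Match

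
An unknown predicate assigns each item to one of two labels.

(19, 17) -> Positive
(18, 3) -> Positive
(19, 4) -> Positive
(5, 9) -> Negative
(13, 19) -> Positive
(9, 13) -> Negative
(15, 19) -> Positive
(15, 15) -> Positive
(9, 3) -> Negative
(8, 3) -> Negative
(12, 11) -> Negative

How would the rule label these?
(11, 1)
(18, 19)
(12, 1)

The classifier is using: first ≥ 13.
(11, 1): first 11 — doesn't match, so Negative. (18, 19): first 18 — meets the rule, so Positive. (12, 1): first 12 — doesn't match, so Negative.

Negative, Positive, Negative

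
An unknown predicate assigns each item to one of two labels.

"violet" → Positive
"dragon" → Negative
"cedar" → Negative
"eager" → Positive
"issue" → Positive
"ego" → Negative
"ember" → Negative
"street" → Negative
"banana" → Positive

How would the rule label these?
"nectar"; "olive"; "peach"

All 'Positive' examples share one property — has ≥ 3 vowels — and every 'Negative' example lacks it.

Negative, Positive, Negative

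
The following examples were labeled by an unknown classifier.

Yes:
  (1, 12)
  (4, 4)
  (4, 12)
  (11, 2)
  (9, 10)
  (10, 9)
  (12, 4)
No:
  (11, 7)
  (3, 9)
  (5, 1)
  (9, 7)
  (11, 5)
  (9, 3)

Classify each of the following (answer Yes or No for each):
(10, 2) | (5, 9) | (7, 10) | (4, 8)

The pattern is that an item is 'Yes' exactly when: product is even.
Yes: (10, 2), since 10·2 = 20.
No: (5, 9), since 5·9 = 45.
Yes: (7, 10), since 7·10 = 70.
Yes: (4, 8), since 4·8 = 32.

Yes, No, Yes, Yes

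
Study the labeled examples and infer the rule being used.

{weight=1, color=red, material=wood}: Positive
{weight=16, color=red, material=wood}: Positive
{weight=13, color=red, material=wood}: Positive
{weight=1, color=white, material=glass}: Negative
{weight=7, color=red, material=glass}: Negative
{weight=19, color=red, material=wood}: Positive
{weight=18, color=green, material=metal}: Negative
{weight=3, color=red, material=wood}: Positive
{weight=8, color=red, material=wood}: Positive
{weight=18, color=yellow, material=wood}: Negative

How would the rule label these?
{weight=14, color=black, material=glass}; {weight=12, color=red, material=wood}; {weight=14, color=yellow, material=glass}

Negative, Positive, Negative

The distinguishing property — material is wood AND color is red — holds for all the 'Positive' cases and none of the 'Negative' cases.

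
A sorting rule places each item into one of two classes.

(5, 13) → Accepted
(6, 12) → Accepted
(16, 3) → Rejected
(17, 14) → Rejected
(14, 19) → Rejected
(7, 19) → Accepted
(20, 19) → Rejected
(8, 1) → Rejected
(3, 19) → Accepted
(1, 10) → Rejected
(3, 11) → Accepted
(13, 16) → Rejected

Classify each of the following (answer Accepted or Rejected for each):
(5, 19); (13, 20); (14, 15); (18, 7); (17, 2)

Accepted, Rejected, Rejected, Rejected, Rejected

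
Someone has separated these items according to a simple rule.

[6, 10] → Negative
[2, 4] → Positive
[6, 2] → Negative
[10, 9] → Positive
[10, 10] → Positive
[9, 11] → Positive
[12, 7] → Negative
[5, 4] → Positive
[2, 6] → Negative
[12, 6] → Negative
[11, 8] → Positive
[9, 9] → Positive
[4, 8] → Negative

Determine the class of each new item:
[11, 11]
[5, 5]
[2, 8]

Positive, Positive, Negative

The simplest hypothesis consistent with all the labels is: |first − second| ≤ 3.
Positive: [11, 11], since |11−11| = 0.
Positive: [5, 5], since |5−5| = 0.
Negative: [2, 8], since |2−8| = 6.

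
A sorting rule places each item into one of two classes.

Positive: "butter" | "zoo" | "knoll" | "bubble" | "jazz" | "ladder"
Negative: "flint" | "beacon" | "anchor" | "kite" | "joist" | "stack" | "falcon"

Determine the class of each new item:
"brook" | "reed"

All 'Positive' examples share one property — has a double letter — and every 'Negative' example lacks it.
Positive: "brook", since 'oo' doubled. Positive: "reed", since 'ee' doubled.

Positive, Positive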